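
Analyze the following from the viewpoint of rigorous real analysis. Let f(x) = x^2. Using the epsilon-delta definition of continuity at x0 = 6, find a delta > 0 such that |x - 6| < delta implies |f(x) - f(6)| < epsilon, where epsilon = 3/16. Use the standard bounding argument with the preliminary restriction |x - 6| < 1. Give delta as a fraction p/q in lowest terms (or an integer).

Factor: |x^2 - (6)^2| = |x - 6| * |x + 6|.
Impose |x - 6| < 1 first. Then |x + 6| = |(x - 6) + 2*(6)| <= |x - 6| + 2*|6| < 1 + 12 = 13.
So |x^2 - (6)^2| < delta * 13.
We need delta * 13 <= 3/16, i.e. delta <= 3/16/13 = 3/208.
Since 3/208 < 1, this is tighter than 1; take delta = 3/208.
So delta = 3/208 works.

3/208


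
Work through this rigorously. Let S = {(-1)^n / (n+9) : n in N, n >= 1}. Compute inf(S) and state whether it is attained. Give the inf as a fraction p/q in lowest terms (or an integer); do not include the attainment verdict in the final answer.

Analysis:
- Values: -1/10, 1/11, -1/12, 1/13, -1/14, ...
- Positive terms (even n): 1/(2+9), 1/(4+9), ... decreasing -> max = 1/11 (n=2).
- Negative terms (odd n): -1/(1+9), -1/(3+9), ... increasing -> min = -1/10 (n=1).
- So sup = 1/11 (attained at n=2); inf = -1/10 (attained at n=1).
Conclusion: inf(S) = -1/10, attained in S.

-1/10


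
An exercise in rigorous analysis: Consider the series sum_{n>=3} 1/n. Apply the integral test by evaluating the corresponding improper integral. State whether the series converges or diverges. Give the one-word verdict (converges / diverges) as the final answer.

Let f(x) = 1/x. Then f is positive, continuous, and decreasing on [3, infinity), so the integral test applies.
Compute the improper integral int_{3}^infinity f(x) dx:
  antiderivative F(x) = log(x).
  As x -> infinity, log(x) -> infinity.
  So int = infinity - log(3) = infinity. By the integral test, the series diverges.

diverges


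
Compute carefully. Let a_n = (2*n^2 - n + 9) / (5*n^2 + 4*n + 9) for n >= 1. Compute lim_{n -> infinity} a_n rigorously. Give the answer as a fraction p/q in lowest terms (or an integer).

Divide numerator and denominator by n^2, the highest power:
numerator / n^2 = 2 - 1/n + 9/n^2
denominator / n^2 = 5 + 4/n + 9/n^2
As n -> infinity, all terms of the form c/n^k (k >= 1) tend to 0.
So numerator / n^2 -> 2 and denominator / n^2 -> 5.
Therefore lim a_n = 2/5.

2/5


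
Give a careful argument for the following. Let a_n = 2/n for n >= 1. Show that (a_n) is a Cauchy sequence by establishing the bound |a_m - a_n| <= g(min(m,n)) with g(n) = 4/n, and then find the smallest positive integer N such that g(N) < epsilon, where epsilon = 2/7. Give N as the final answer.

For any m, n >= 1, by the triangle inequality:
|a_m - a_n| = |2/m - 2/n| <= 2*1/m + 2*1/n <= 4/min(m,n).
So g(n) = 4/n bounds the Cauchy difference. Since g(n) -> 0, (a_n) is Cauchy.
Now solve g(N) < 2/7: 4/N < 2/7 <=> N > 4 / (2/7) = 14.
The smallest integer strictly greater than 14 is N = 15.
Check: g(15) = 4/15 = 4/15 < 2/7; g(14) = 2/7 >= 2/7. So N = 15.

15


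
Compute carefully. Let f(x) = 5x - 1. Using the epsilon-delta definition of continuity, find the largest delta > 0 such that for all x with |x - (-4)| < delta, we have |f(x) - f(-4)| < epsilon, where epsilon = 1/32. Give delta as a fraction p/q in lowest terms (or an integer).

We compute f(-4) = 5*(-4) - 1 = -21.
|f(x) - f(-4)| = |5x - 1 - (-21)| = |5(x - (-4))| = 5|x - (-4)|.
We need 5|x - (-4)| < 1/32, i.e. |x - (-4)| < 1/32 / 5 = 1/160.
So any delta <= 1/160 works. Conversely, if delta > 1/160, then x = -4 + 1/160 satisfies |x - (-4)| = 1/160 < delta but |f(x) - f(-4)| = 5 * 1/160 = 1/32, which is not < 1/32; so no larger delta works.
Hence the largest such delta is 1/160.

1/160


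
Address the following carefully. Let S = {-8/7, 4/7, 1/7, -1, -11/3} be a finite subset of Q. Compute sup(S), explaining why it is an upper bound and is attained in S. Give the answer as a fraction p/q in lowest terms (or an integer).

S is finite, so sup(S) = max(S).
Sorted decreasing:
4/7, 1/7, -1, -8/7, -11/3
The extremum is 4/7.
For every x in S, x <= 4/7. And 4/7 is in S, so it is attained.
Therefore sup(S) = 4/7.

4/7


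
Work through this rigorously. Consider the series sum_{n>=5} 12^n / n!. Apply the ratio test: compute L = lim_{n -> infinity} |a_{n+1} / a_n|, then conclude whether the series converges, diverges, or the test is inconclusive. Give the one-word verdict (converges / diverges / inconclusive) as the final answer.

Let a_n denote the general term. Form the ratio a_{n+1}/a_n and simplify:
a_{n+1}/a_n = 12/(n + 1)
Take the limit as n -> infinity: L = 0.
Since L = 0 < 1, the ratio test implies the series converges.

converges


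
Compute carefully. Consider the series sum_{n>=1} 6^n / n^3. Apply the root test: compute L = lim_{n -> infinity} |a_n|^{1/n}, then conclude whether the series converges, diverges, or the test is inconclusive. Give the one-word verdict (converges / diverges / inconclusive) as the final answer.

Let a_n denote the general term. Form |a_n|^(1/n) and simplify:
|a_n|^(1/n) = 6/n^(3/n)
Take the limit as n -> infinity: L = 6.
Since L = 6 > 1, the root test implies divergence.

diverges


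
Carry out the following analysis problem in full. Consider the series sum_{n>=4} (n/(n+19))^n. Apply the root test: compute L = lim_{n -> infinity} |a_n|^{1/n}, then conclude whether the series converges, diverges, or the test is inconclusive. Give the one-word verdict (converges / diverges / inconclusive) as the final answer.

Let a_n denote the general term. Form |a_n|^(1/n) and simplify:
|a_n|^(1/n) = n/(n + 19)
Take the limit as n -> infinity: L = 1.
Since L = 1, the root test is inconclusive. (In fact a_n = (n/(n+19))^n -> e^(-19) != 0, so the nth-term test shows divergence; but the root test itself gives no conclusion.)

inconclusive


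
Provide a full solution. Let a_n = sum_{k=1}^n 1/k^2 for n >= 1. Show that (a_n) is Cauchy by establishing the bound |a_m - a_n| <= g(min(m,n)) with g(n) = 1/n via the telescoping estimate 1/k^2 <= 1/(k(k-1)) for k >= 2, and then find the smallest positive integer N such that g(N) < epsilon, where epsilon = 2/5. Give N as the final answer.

For m > n >= 1: |a_m - a_n| = sum_{k=n+1}^m 1/k^2.
Use 1/k^2 <= 1/(k(k-1)) = 1/(k-1) - 1/k for k >= 2:
sum_{k=n+1}^m 1/k^2 <= sum_{k=n+1}^m (1/(k-1) - 1/k) = 1/n - 1/m <= 1/n.
By symmetry the same bound holds with n,m swapped, so |a_m - a_n| <= 1/min(m,n) = g(min(m,n)). Since g(n) -> 0, (a_n) is Cauchy.
Now solve g(N) < 2/5: 1/N < 2/5 <=> N > 1/(2/5) = 5/2.
The smallest integer strictly greater than 5/2 is N = 3.
Check: g(3) = 1/3 < 2/5; g(2) = 1/2 >= 2/5. So N = 3.

3


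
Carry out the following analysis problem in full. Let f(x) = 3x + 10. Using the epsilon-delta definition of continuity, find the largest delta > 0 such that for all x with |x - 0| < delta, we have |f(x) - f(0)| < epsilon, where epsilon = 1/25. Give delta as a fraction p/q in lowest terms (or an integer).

We compute f(0) = 3*(0) + 10 = 10.
|f(x) - f(0)| = |3x + 10 - (10)| = |3(x - 0)| = 3|x - 0|.
We need 3|x - 0| < 1/25, i.e. |x - 0| < 1/25 / 3 = 1/75.
So any delta <= 1/75 works. Conversely, if delta > 1/75, then x = 0 + 1/75 satisfies |x - 0| = 1/75 < delta but |f(x) - f(0)| = 3 * 1/75 = 1/25, which is not < 1/25; so no larger delta works.
Hence the largest such delta is 1/75.

1/75


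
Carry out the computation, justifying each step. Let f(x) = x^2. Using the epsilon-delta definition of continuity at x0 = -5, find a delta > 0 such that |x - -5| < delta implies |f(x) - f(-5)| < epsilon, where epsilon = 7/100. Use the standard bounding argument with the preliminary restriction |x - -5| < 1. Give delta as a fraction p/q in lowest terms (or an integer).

Factor: |x^2 - (-5)^2| = |x - -5| * |x + -5|.
Impose |x - -5| < 1 first. Then |x + -5| = |(x - -5) + 2*(-5)| <= |x - -5| + 2*|-5| < 1 + 10 = 11.
So |x^2 - (-5)^2| < delta * 11.
We need delta * 11 <= 7/100, i.e. delta <= 7/100/11 = 7/1100.
Since 7/1100 < 1, this is tighter than 1; take delta = 7/1100.
So delta = 7/1100 works.

7/1100


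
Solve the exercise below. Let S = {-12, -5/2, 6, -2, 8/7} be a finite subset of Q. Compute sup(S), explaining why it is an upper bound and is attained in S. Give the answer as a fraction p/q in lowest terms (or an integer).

S is finite, so sup(S) = max(S).
Sorted decreasing:
6, 8/7, -2, -5/2, -12
The extremum is 6.
For every x in S, x <= 6. And 6 is in S, so it is attained.
Therefore sup(S) = 6.

6


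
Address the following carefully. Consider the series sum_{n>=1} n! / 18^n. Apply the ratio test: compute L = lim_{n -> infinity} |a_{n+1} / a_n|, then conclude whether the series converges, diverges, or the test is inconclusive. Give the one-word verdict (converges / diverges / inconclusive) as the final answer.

Let a_n denote the general term. Form the ratio a_{n+1}/a_n and simplify:
a_{n+1}/a_n = n/18 + 1/18
Take the limit as n -> infinity: L = infinity.
Since L = infinity > 1 (or L = infinity), the ratio test implies the series diverges.

diverges


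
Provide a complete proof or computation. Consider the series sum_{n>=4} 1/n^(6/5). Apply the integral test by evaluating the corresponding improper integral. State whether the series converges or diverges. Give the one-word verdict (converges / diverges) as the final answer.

Let f(x) = x^(-6/5). Then f is positive, continuous, and decreasing on [4, infinity), so the integral test applies.
Compute the improper integral int_{4}^infinity f(x) dx:
  antiderivative F(x) = -5/x^(1/5).
  As x -> infinity, F(x) -> 0 (since p = 6/5 > 1).
  So int = F(infinity) - F(4) = 0 - (-5*2^(3/5)/2) = 5*2^(3/5)/2.
  Finite, so by the integral test, the series converges.

converges


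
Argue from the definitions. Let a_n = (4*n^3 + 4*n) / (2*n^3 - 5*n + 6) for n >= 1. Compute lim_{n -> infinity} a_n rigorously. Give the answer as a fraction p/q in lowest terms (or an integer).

Divide numerator and denominator by n^3, the highest power:
numerator / n^3 = 4 + 4/n^2
denominator / n^3 = 2 - 5/n^2 + 6/n^3
As n -> infinity, all terms of the form c/n^k (k >= 1) tend to 0.
So numerator / n^3 -> 4 and denominator / n^3 -> 2.
Therefore lim a_n = 2.

2


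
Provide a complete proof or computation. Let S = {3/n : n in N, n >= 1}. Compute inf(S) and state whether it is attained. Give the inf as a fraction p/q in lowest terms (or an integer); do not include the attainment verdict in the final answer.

Analysis:
- Values: 3, 3/2, 1, 3/4, ... strictly decreasing.
- The maximum is 3 (n=1); sup = 3 (attained).
- The set is bounded below by 0; 3/n -> 0 so 0 is the greatest lower bound.
- 0 is not in the set, so inf = 0 is not attained.
Conclusion: inf(S) = 0, not attained in S.

0


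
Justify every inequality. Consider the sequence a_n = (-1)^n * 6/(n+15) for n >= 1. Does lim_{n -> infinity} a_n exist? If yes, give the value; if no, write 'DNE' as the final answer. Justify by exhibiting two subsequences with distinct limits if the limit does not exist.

Examine the behaviour of a_n along subsequences.
Even-n subsequence a_{2k} = 6/(2k+15) -> 0. Odd-n subsequence a_{2k+1} = -6/(2k+16) -> 0. Both tend to 0, which suggests the limit is 0; verify directly.
|a_n - 0| = 6/(n+15) < 6/n for every n >= 1.
Given epsilon > 0, choose a positive integer N > 6/epsilon. Then for all n >= N, |a_n| < 6/n <= 6/N < epsilon.
So by the definition of the limit, lim a_n exists and equals 0.

0


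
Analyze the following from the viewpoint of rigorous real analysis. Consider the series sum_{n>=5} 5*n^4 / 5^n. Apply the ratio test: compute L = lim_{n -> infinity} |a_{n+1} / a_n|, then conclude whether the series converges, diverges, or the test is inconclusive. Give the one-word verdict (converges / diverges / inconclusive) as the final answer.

Let a_n denote the general term. Form the ratio a_{n+1}/a_n and simplify:
a_{n+1}/a_n = (n + 1)^4/(5*n^4)
Take the limit as n -> infinity: L = 1/5.
Since L = 1/5 < 1, the ratio test implies the series converges.

converges


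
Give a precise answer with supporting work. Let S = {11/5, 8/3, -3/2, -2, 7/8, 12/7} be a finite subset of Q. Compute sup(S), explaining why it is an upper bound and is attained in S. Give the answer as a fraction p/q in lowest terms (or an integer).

S is finite, so sup(S) = max(S).
Sorted decreasing:
8/3, 11/5, 12/7, 7/8, -3/2, -2
The extremum is 8/3.
For every x in S, x <= 8/3. And 8/3 is in S, so it is attained.
Therefore sup(S) = 8/3.

8/3


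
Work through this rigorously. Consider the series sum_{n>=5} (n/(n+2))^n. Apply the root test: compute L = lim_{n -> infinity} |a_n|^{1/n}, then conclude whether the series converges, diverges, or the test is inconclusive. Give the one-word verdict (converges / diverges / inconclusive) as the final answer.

Let a_n denote the general term. Form |a_n|^(1/n) and simplify:
|a_n|^(1/n) = n/(n + 2)
Take the limit as n -> infinity: L = 1.
Since L = 1, the root test is inconclusive. (In fact a_n = (n/(n+2))^n -> e^(-2) != 0, so the nth-term test shows divergence; but the root test itself gives no conclusion.)

inconclusive


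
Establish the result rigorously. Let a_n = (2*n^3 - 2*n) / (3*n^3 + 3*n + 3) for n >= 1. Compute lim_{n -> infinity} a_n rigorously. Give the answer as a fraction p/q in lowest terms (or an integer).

Divide numerator and denominator by n^3, the highest power:
numerator / n^3 = 2 - 2/n^2
denominator / n^3 = 3 + 3/n^2 + 3/n^3
As n -> infinity, all terms of the form c/n^k (k >= 1) tend to 0.
So numerator / n^3 -> 2 and denominator / n^3 -> 3.
Therefore lim a_n = 2/3.

2/3


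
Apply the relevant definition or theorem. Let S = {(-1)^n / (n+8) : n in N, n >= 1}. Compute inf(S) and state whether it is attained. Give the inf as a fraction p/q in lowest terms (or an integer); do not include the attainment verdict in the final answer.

Analysis:
- Values: -1/9, 1/10, -1/11, 1/12, -1/13, ...
- Positive terms (even n): 1/(2+8), 1/(4+8), ... decreasing -> max = 1/10 (n=2).
- Negative terms (odd n): -1/(1+8), -1/(3+8), ... increasing -> min = -1/9 (n=1).
- So sup = 1/10 (attained at n=2); inf = -1/9 (attained at n=1).
Conclusion: inf(S) = -1/9, attained in S.

-1/9


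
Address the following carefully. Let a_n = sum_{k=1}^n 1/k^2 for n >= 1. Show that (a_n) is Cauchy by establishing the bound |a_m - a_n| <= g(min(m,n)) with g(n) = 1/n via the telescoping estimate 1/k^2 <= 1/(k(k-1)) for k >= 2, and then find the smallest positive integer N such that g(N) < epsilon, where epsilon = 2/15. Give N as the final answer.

For m > n >= 1: |a_m - a_n| = sum_{k=n+1}^m 1/k^2.
Use 1/k^2 <= 1/(k(k-1)) = 1/(k-1) - 1/k for k >= 2:
sum_{k=n+1}^m 1/k^2 <= sum_{k=n+1}^m (1/(k-1) - 1/k) = 1/n - 1/m <= 1/n.
By symmetry the same bound holds with n,m swapped, so |a_m - a_n| <= 1/min(m,n) = g(min(m,n)). Since g(n) -> 0, (a_n) is Cauchy.
Now solve g(N) < 2/15: 1/N < 2/15 <=> N > 1/(2/15) = 15/2.
The smallest integer strictly greater than 15/2 is N = 8.
Check: g(8) = 1/8 < 2/15; g(7) = 1/7 >= 2/15. So N = 8.

8


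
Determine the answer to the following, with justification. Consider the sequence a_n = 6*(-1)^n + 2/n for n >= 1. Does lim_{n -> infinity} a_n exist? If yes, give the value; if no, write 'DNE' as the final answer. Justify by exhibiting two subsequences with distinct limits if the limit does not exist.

Examine the behaviour of a_n along subsequences.
a_{2k} = 6 + 2/(2k) -> 6. a_{2k+1} = -6 + 2/(2k+1) -> -6.
Since these two subsequential limits are 6 and -6, distinct, the full sequence cannot converge (a convergent sequence has all subsequences tending to the same limit). So lim a_n does not exist.

DNE


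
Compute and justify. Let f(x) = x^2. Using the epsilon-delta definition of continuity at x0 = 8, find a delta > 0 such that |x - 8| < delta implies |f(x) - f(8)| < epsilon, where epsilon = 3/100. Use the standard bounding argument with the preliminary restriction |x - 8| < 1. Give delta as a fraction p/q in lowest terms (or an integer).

Factor: |x^2 - (8)^2| = |x - 8| * |x + 8|.
Impose |x - 8| < 1 first. Then |x + 8| = |(x - 8) + 2*(8)| <= |x - 8| + 2*|8| < 1 + 16 = 17.
So |x^2 - (8)^2| < delta * 17.
We need delta * 17 <= 3/100, i.e. delta <= 3/100/17 = 3/1700.
Since 3/1700 < 1, this is tighter than 1; take delta = 3/1700.
So delta = 3/1700 works.

3/1700


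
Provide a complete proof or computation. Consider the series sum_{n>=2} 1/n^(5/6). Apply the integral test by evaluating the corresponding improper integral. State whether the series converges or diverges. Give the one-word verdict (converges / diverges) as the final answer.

Let f(x) = x^(-5/6). Then f is positive, continuous, and decreasing on [2, infinity), so the integral test applies.
Compute the improper integral int_{2}^infinity f(x) dx:
  antiderivative F(x) = 6*x^(1/6).
  As x -> infinity, F(x) -> infinity (since p = 5/6 < 1).
  So the integral diverges. By the integral test, the series diverges.

diverges


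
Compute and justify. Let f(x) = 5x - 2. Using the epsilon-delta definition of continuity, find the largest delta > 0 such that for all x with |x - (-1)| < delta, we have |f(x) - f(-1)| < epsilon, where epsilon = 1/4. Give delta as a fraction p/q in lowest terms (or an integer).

We compute f(-1) = 5*(-1) - 2 = -7.
|f(x) - f(-1)| = |5x - 2 - (-7)| = |5(x - (-1))| = 5|x - (-1)|.
We need 5|x - (-1)| < 1/4, i.e. |x - (-1)| < 1/4 / 5 = 1/20.
So any delta <= 1/20 works. Conversely, if delta > 1/20, then x = -1 + 1/20 satisfies |x - (-1)| = 1/20 < delta but |f(x) - f(-1)| = 5 * 1/20 = 1/4, which is not < 1/4; so no larger delta works.
Hence the largest such delta is 1/20.

1/20


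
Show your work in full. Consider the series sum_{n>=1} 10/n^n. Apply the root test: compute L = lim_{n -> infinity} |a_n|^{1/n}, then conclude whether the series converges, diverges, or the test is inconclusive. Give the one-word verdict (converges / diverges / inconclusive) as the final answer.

Let a_n denote the general term. Form |a_n|^(1/n) and simplify:
|a_n|^(1/n) = 10^(1/n)/n
Take the limit as n -> infinity: L = 0.
Since L = 0 < 1, the root test implies convergence.

converges


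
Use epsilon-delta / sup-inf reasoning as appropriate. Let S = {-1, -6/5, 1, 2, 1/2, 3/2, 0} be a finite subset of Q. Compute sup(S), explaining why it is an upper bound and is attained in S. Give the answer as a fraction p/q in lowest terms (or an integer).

S is finite, so sup(S) = max(S).
Sorted decreasing:
2, 3/2, 1, 1/2, 0, -1, -6/5
The extremum is 2.
For every x in S, x <= 2. And 2 is in S, so it is attained.
Therefore sup(S) = 2.

2


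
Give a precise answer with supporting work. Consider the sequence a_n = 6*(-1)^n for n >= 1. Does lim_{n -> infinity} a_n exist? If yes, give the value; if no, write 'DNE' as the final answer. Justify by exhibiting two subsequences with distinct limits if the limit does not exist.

Examine the behaviour of a_n along subsequences.
Even-n subsequence a_{2k} = 6 -> 6. Odd-n subsequence a_{2k+1} = -6 -> -6.
Since these two subsequential limits are 6 and -6, distinct, the full sequence cannot converge (a convergent sequence has all subsequences tending to the same limit). So lim a_n does not exist.

DNE


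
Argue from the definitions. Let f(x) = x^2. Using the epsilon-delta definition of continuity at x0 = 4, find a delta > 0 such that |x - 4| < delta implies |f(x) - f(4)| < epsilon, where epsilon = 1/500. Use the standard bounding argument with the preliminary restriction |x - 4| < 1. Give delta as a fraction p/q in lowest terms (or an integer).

Factor: |x^2 - (4)^2| = |x - 4| * |x + 4|.
Impose |x - 4| < 1 first. Then |x + 4| = |(x - 4) + 2*(4)| <= |x - 4| + 2*|4| < 1 + 8 = 9.
So |x^2 - (4)^2| < delta * 9.
We need delta * 9 <= 1/500, i.e. delta <= 1/500/9 = 1/4500.
Since 1/4500 < 1, this is tighter than 1; take delta = 1/4500.
So delta = 1/4500 works.

1/4500


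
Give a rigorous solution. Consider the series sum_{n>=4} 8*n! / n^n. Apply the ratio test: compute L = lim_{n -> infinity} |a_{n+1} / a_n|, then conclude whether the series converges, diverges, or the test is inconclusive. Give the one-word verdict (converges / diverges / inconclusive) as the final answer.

Let a_n denote the general term. Form the ratio a_{n+1}/a_n and simplify:
a_{n+1}/a_n = (n/(n + 1))^n
Take the limit as n -> infinity: L = exp(-1).
Since L = exp(-1) < 1, the ratio test implies the series converges.

converges


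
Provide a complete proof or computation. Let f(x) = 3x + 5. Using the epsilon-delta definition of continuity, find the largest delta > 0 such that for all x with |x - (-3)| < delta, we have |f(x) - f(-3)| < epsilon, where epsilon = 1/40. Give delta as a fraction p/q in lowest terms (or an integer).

We compute f(-3) = 3*(-3) + 5 = -4.
|f(x) - f(-3)| = |3x + 5 - (-4)| = |3(x - (-3))| = 3|x - (-3)|.
We need 3|x - (-3)| < 1/40, i.e. |x - (-3)| < 1/40 / 3 = 1/120.
So any delta <= 1/120 works. Conversely, if delta > 1/120, then x = -3 + 1/120 satisfies |x - (-3)| = 1/120 < delta but |f(x) - f(-3)| = 3 * 1/120 = 1/40, which is not < 1/40; so no larger delta works.
Hence the largest such delta is 1/120.

1/120


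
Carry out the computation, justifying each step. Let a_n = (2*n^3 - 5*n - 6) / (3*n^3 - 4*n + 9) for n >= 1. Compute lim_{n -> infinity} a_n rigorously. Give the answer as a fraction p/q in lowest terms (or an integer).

Divide numerator and denominator by n^3, the highest power:
numerator / n^3 = 2 - 5/n^2 - 6/n^3
denominator / n^3 = 3 - 4/n^2 + 9/n^3
As n -> infinity, all terms of the form c/n^k (k >= 1) tend to 0.
So numerator / n^3 -> 2 and denominator / n^3 -> 3.
Therefore lim a_n = 2/3.

2/3


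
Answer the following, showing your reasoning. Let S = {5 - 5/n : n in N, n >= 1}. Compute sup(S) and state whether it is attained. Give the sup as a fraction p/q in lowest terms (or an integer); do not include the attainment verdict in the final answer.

Analysis:
- Values: 0, 5/2, 10/3, 15/4, ... strictly increasing.
- Minimum is 0 (n=1); inf = 0 (attained).
- 5 - 5/n -> 5 from below; sup = 5, not attained.
Conclusion: sup(S) = 5, not attained in S.

5


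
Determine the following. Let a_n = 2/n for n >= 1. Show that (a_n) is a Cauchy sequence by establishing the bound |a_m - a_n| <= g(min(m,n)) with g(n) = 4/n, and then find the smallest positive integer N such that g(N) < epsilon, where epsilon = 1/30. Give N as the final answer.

For any m, n >= 1, by the triangle inequality:
|a_m - a_n| = |2/m - 2/n| <= 2*1/m + 2*1/n <= 4/min(m,n).
So g(n) = 4/n bounds the Cauchy difference. Since g(n) -> 0, (a_n) is Cauchy.
Now solve g(N) < 1/30: 4/N < 1/30 <=> N > 4 / (1/30) = 120.
The smallest integer strictly greater than 120 is N = 121.
Check: g(121) = 4/121 = 4/121 < 1/30; g(120) = 1/30 >= 1/30. So N = 121.

121


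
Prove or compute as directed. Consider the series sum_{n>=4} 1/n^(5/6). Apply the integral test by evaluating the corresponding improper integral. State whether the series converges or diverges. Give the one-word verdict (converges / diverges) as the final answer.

Let f(x) = x^(-5/6). Then f is positive, continuous, and decreasing on [4, infinity), so the integral test applies.
Compute the improper integral int_{4}^infinity f(x) dx:
  antiderivative F(x) = 6*x^(1/6).
  As x -> infinity, F(x) -> infinity (since p = 5/6 < 1).
  So the integral diverges. By the integral test, the series diverges.

diverges


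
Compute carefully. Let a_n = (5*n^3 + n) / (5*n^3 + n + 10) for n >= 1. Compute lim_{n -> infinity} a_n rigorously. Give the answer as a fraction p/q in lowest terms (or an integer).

Divide numerator and denominator by n^3, the highest power:
numerator / n^3 = 5 + n^(-2)
denominator / n^3 = 5 + n^(-2) + 10/n^3
As n -> infinity, all terms of the form c/n^k (k >= 1) tend to 0.
So numerator / n^3 -> 5 and denominator / n^3 -> 5.
Therefore lim a_n = 1.

1


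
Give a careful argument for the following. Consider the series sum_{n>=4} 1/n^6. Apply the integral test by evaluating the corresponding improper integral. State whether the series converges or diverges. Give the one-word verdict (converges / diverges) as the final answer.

Let f(x) = x^(-6). Then f is positive, continuous, and decreasing on [4, infinity), so the integral test applies.
Compute the improper integral int_{4}^infinity f(x) dx:
  antiderivative F(x) = -1/(5*x^5).
  As x -> infinity, F(x) -> 0 (since p = 6 > 1).
  So int = F(infinity) - F(4) = 0 - (-1/5120) = 1/5120.
  Finite, so by the integral test, the series converges.

converges


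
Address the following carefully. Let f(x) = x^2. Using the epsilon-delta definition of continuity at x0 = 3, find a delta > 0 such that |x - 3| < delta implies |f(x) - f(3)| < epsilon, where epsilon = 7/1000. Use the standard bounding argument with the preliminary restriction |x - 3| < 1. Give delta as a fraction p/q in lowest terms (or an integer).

Factor: |x^2 - (3)^2| = |x - 3| * |x + 3|.
Impose |x - 3| < 1 first. Then |x + 3| = |(x - 3) + 2*(3)| <= |x - 3| + 2*|3| < 1 + 6 = 7.
So |x^2 - (3)^2| < delta * 7.
We need delta * 7 <= 7/1000, i.e. delta <= 7/1000/7 = 1/1000.
Since 1/1000 < 1, this is tighter than 1; take delta = 1/1000.
So delta = 1/1000 works.

1/1000


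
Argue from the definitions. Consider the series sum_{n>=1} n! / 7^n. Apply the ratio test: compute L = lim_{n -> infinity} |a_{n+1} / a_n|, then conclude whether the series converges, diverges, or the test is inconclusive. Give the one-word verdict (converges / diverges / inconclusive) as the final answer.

Let a_n denote the general term. Form the ratio a_{n+1}/a_n and simplify:
a_{n+1}/a_n = n/7 + 1/7
Take the limit as n -> infinity: L = infinity.
Since L = infinity > 1 (or L = infinity), the ratio test implies the series diverges.

diverges


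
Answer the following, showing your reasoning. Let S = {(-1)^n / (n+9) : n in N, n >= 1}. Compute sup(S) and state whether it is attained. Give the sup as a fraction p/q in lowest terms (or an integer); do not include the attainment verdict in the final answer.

Analysis:
- Values: -1/10, 1/11, -1/12, 1/13, -1/14, ...
- Positive terms (even n): 1/(2+9), 1/(4+9), ... decreasing -> max = 1/11 (n=2).
- Negative terms (odd n): -1/(1+9), -1/(3+9), ... increasing -> min = -1/10 (n=1).
- So sup = 1/11 (attained at n=2); inf = -1/10 (attained at n=1).
Conclusion: sup(S) = 1/11, attained in S.

1/11


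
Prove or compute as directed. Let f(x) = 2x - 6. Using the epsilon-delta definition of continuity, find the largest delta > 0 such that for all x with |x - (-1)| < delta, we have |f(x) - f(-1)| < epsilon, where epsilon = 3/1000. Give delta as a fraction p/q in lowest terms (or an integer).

We compute f(-1) = 2*(-1) - 6 = -8.
|f(x) - f(-1)| = |2x - 6 - (-8)| = |2(x - (-1))| = 2|x - (-1)|.
We need 2|x - (-1)| < 3/1000, i.e. |x - (-1)| < 3/1000 / 2 = 3/2000.
So any delta <= 3/2000 works. Conversely, if delta > 3/2000, then x = -1 + 3/2000 satisfies |x - (-1)| = 3/2000 < delta but |f(x) - f(-1)| = 2 * 3/2000 = 3/1000, which is not < 3/1000; so no larger delta works.
Hence the largest such delta is 3/2000.

3/2000


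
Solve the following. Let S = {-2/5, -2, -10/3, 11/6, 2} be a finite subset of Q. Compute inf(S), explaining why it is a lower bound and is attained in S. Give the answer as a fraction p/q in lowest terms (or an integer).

S is finite, so inf(S) = min(S).
Sorted increasing:
-10/3, -2, -2/5, 11/6, 2
The extremum is -10/3.
For every x in S, x >= -10/3. And -10/3 is in S, so it is attained.
Therefore inf(S) = -10/3.

-10/3


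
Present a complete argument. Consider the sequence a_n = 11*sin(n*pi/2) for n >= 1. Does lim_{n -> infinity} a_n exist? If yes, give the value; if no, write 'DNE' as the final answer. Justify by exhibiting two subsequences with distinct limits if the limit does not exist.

Examine the behaviour of a_n along subsequences.
a_{4k+1} = 11*sin(pi/2 + 2k*pi) = 11 -> 11. a_{4k+3} = 11*sin(3pi/2 + 2k*pi) = -11 -> -11.
Since these two subsequential limits are 11 and -11, distinct, the full sequence cannot converge (a convergent sequence has all subsequences tending to the same limit). So lim a_n does not exist.

DNE


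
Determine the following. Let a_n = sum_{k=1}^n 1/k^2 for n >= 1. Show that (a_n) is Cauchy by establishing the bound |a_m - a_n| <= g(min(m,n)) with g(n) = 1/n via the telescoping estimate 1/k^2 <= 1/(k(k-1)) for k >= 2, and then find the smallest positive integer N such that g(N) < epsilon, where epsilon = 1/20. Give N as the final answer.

For m > n >= 1: |a_m - a_n| = sum_{k=n+1}^m 1/k^2.
Use 1/k^2 <= 1/(k(k-1)) = 1/(k-1) - 1/k for k >= 2:
sum_{k=n+1}^m 1/k^2 <= sum_{k=n+1}^m (1/(k-1) - 1/k) = 1/n - 1/m <= 1/n.
By symmetry the same bound holds with n,m swapped, so |a_m - a_n| <= 1/min(m,n) = g(min(m,n)). Since g(n) -> 0, (a_n) is Cauchy.
Now solve g(N) < 1/20: 1/N < 1/20 <=> N > 1/(1/20) = 20.
The smallest integer strictly greater than 20 is N = 21.
Check: g(21) = 1/21 < 1/20; g(20) = 1/20 >= 1/20. So N = 21.

21


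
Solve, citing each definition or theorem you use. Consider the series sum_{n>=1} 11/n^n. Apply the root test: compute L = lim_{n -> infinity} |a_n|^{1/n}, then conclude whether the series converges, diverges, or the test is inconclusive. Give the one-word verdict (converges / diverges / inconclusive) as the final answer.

Let a_n denote the general term. Form |a_n|^(1/n) and simplify:
|a_n|^(1/n) = 11^(1/n)/n
Take the limit as n -> infinity: L = 0.
Since L = 0 < 1, the root test implies convergence.

converges


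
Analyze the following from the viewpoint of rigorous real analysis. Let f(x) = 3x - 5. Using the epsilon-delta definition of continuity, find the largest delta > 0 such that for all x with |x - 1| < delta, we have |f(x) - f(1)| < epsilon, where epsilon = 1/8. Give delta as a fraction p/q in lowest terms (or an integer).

We compute f(1) = 3*(1) - 5 = -2.
|f(x) - f(1)| = |3x - 5 - (-2)| = |3(x - 1)| = 3|x - 1|.
We need 3|x - 1| < 1/8, i.e. |x - 1| < 1/8 / 3 = 1/24.
So any delta <= 1/24 works. Conversely, if delta > 1/24, then x = 1 + 1/24 satisfies |x - 1| = 1/24 < delta but |f(x) - f(1)| = 3 * 1/24 = 1/8, which is not < 1/8; so no larger delta works.
Hence the largest such delta is 1/24.

1/24


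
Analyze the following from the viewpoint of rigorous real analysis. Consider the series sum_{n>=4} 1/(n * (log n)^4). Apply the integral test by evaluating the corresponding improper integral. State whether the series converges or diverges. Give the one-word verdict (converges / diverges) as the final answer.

Let f(x) = 1/(x*log(x)^4). Then f is positive, continuous, and decreasing on [4, infinity), so the integral test applies.
Compute the improper integral int_{4}^infinity f(x) dx:
  antiderivative F(x) = -1/(3*log(x)^3).
  F(x) -> 0 as x -> infinity.  int = 0 - F(4) = 1/(3*log(4)^3) < infinity. By the integral test, the series converges.

converges


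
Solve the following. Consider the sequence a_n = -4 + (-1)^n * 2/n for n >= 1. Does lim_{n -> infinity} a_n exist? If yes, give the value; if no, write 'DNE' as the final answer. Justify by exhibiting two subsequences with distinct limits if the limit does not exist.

Examine the behaviour of a_n along subsequences.
Even-n subsequence a_{2k} = -4 + 2/(2k) -> -4. Odd-n subsequence a_{2k+1} = -4 - 2/(2k+1) -> -4. Both tend to -4, which suggests the limit is -4; verify directly.
|a_n - (-4)| = |(-1)^n * 2/n| = 2/n for every n >= 1.
Given epsilon > 0, choose a positive integer N > 2/epsilon. Then for all n >= N, |a_n - (-4)| = 2/n <= 2/N < epsilon.
So by the definition of the limit, lim a_n exists and equals -4.

-4


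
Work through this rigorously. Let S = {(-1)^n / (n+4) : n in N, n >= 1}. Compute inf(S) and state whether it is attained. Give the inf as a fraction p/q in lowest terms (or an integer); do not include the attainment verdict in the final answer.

Analysis:
- Values: -1/5, 1/6, -1/7, 1/8, -1/9, ...
- Positive terms (even n): 1/(2+4), 1/(4+4), ... decreasing -> max = 1/6 (n=2).
- Negative terms (odd n): -1/(1+4), -1/(3+4), ... increasing -> min = -1/5 (n=1).
- So sup = 1/6 (attained at n=2); inf = -1/5 (attained at n=1).
Conclusion: inf(S) = -1/5, attained in S.

-1/5


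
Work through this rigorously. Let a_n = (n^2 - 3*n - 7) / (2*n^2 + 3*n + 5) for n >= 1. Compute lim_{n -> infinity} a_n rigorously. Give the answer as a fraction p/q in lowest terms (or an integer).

Divide numerator and denominator by n^2, the highest power:
numerator / n^2 = 1 - 3/n - 7/n^2
denominator / n^2 = 2 + 3/n + 5/n^2
As n -> infinity, all terms of the form c/n^k (k >= 1) tend to 0.
So numerator / n^2 -> 1 and denominator / n^2 -> 2.
Therefore lim a_n = 1/2.

1/2


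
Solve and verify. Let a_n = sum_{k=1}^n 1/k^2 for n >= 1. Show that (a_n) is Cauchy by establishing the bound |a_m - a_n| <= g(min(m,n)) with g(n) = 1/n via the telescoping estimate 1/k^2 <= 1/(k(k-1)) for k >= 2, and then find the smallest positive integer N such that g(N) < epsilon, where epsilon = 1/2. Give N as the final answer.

For m > n >= 1: |a_m - a_n| = sum_{k=n+1}^m 1/k^2.
Use 1/k^2 <= 1/(k(k-1)) = 1/(k-1) - 1/k for k >= 2:
sum_{k=n+1}^m 1/k^2 <= sum_{k=n+1}^m (1/(k-1) - 1/k) = 1/n - 1/m <= 1/n.
By symmetry the same bound holds with n,m swapped, so |a_m - a_n| <= 1/min(m,n) = g(min(m,n)). Since g(n) -> 0, (a_n) is Cauchy.
Now solve g(N) < 1/2: 1/N < 1/2 <=> N > 1/(1/2) = 2.
The smallest integer strictly greater than 2 is N = 3.
Check: g(3) = 1/3 < 1/2; g(2) = 1/2 >= 1/2. So N = 3.

3


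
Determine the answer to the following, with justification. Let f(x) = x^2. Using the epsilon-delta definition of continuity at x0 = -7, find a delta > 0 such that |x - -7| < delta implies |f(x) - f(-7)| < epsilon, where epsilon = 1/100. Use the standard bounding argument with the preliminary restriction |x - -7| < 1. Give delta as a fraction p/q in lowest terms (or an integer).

Factor: |x^2 - (-7)^2| = |x - -7| * |x + -7|.
Impose |x - -7| < 1 first. Then |x + -7| = |(x - -7) + 2*(-7)| <= |x - -7| + 2*|-7| < 1 + 14 = 15.
So |x^2 - (-7)^2| < delta * 15.
We need delta * 15 <= 1/100, i.e. delta <= 1/100/15 = 1/1500.
Since 1/1500 < 1, this is tighter than 1; take delta = 1/1500.
So delta = 1/1500 works.

1/1500


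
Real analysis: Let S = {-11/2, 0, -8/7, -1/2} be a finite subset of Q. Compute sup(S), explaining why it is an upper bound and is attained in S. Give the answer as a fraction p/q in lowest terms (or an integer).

S is finite, so sup(S) = max(S).
Sorted decreasing:
0, -1/2, -8/7, -11/2
The extremum is 0.
For every x in S, x <= 0. And 0 is in S, so it is attained.
Therefore sup(S) = 0.

0


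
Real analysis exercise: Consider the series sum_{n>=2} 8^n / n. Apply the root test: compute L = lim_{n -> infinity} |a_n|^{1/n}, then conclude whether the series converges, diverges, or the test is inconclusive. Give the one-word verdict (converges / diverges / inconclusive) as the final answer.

Let a_n denote the general term. Form |a_n|^(1/n) and simplify:
|a_n|^(1/n) = 8/n^(1/n)
Take the limit as n -> infinity: L = 8.
Since L = 8 > 1, the root test implies divergence.

diverges


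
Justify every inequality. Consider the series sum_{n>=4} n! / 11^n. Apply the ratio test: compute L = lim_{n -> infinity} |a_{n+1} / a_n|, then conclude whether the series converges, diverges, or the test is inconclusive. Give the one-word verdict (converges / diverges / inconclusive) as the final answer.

Let a_n denote the general term. Form the ratio a_{n+1}/a_n and simplify:
a_{n+1}/a_n = n/11 + 1/11
Take the limit as n -> infinity: L = infinity.
Since L = infinity > 1 (or L = infinity), the ratio test implies the series diverges.

diverges


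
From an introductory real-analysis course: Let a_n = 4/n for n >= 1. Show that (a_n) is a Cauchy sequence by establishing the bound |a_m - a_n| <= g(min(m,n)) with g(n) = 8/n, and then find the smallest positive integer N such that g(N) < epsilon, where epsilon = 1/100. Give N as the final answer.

For any m, n >= 1, by the triangle inequality:
|a_m - a_n| = |4/m - 4/n| <= 4*1/m + 4*1/n <= 8/min(m,n).
So g(n) = 8/n bounds the Cauchy difference. Since g(n) -> 0, (a_n) is Cauchy.
Now solve g(N) < 1/100: 8/N < 1/100 <=> N > 8 / (1/100) = 800.
The smallest integer strictly greater than 800 is N = 801.
Check: g(801) = 8/801 = 8/801 < 1/100; g(800) = 1/100 >= 1/100. So N = 801.

801


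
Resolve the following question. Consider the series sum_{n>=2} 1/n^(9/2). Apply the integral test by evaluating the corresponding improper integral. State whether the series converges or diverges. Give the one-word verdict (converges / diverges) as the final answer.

Let f(x) = x^(-9/2). Then f is positive, continuous, and decreasing on [2, infinity), so the integral test applies.
Compute the improper integral int_{2}^infinity f(x) dx:
  antiderivative F(x) = -2/(7*x^(7/2)).
  As x -> infinity, F(x) -> 0 (since p = 9/2 > 1).
  So int = F(infinity) - F(2) = 0 - (-sqrt(2)/56) = sqrt(2)/56.
  Finite, so by the integral test, the series converges.

converges


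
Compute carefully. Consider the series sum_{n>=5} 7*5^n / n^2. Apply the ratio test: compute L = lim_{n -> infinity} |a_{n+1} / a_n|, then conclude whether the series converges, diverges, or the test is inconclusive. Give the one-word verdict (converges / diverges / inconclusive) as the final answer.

Let a_n denote the general term. Form the ratio a_{n+1}/a_n and simplify:
a_{n+1}/a_n = 5*n^2/(n + 1)^2
Take the limit as n -> infinity: L = 5.
Since L = 5 > 1 (or L = infinity), the ratio test implies the series diverges.

diverges


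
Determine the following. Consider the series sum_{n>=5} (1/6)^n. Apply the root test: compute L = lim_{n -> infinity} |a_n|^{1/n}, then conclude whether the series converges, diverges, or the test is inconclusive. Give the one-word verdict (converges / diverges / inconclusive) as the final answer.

Let a_n denote the general term. Form |a_n|^(1/n) and simplify:
|a_n|^(1/n) = 1/6
Take the limit as n -> infinity: L = 1/6.
Since L = 1/6 < 1, the root test implies convergence.

converges


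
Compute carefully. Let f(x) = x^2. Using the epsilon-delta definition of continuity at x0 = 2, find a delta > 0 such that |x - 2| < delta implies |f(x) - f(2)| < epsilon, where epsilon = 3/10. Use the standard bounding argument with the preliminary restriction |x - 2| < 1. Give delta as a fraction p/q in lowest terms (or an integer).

Factor: |x^2 - (2)^2| = |x - 2| * |x + 2|.
Impose |x - 2| < 1 first. Then |x + 2| = |(x - 2) + 2*(2)| <= |x - 2| + 2*|2| < 1 + 4 = 5.
So |x^2 - (2)^2| < delta * 5.
We need delta * 5 <= 3/10, i.e. delta <= 3/10/5 = 3/50.
Since 3/50 < 1, this is tighter than 1; take delta = 3/50.
So delta = 3/50 works.

3/50


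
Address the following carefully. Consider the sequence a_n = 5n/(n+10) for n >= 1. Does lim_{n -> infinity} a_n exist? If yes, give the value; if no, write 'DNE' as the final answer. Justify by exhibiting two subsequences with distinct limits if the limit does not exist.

Examine the behaviour of a_n along subsequences.
Even-n subsequence a_{2k} = 5(2k)/(2k+10) -> 5. Odd-n subsequence a_{2k+1} = 5(2k+1)/(2k+11) -> 5. Both tend to 5, which suggests the limit is 5; verify directly.
|a_n - 5| = |5n - 5(n+10)| / (n+10) = 50/(n+10) < 50/n for every n >= 1.
Given epsilon > 0, choose a positive integer N > 50/epsilon. Then for all n >= N, |a_n - 5| < 50/n <= 50/N < epsilon.
So by the definition of the limit, lim a_n exists and equals 5.

5


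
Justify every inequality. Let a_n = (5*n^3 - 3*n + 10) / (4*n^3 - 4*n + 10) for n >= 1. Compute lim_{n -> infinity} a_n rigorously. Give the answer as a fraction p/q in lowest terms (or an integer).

Divide numerator and denominator by n^3, the highest power:
numerator / n^3 = 5 - 3/n^2 + 10/n^3
denominator / n^3 = 4 - 4/n^2 + 10/n^3
As n -> infinity, all terms of the form c/n^k (k >= 1) tend to 0.
So numerator / n^3 -> 5 and denominator / n^3 -> 4.
Therefore lim a_n = 5/4.

5/4


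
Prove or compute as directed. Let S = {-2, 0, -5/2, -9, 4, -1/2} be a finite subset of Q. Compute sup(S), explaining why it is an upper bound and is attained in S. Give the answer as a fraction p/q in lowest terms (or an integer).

S is finite, so sup(S) = max(S).
Sorted decreasing:
4, 0, -1/2, -2, -5/2, -9
The extremum is 4.
For every x in S, x <= 4. And 4 is in S, so it is attained.
Therefore sup(S) = 4.

4
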